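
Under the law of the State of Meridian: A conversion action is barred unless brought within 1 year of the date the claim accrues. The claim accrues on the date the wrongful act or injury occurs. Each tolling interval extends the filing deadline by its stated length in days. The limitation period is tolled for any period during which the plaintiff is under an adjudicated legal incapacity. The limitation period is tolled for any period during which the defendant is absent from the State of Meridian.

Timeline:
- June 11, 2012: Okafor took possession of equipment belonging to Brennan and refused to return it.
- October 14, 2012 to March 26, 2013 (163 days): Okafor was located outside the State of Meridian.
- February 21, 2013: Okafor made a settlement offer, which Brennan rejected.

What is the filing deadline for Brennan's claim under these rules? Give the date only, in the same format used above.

The limitation period began to run on June 11, 2012.
Adding the 1 year base period to June 11, 2012 gives a deadline of June 11, 2013, before any tolling.
The defendant's absence from the jurisdiction from October 14, 2012 to March 26, 2013 tolled the period for 163 days, extending the deadline to November 21, 2013.
Nothing else in the chronology tolls or restarts the period.

November 21, 2013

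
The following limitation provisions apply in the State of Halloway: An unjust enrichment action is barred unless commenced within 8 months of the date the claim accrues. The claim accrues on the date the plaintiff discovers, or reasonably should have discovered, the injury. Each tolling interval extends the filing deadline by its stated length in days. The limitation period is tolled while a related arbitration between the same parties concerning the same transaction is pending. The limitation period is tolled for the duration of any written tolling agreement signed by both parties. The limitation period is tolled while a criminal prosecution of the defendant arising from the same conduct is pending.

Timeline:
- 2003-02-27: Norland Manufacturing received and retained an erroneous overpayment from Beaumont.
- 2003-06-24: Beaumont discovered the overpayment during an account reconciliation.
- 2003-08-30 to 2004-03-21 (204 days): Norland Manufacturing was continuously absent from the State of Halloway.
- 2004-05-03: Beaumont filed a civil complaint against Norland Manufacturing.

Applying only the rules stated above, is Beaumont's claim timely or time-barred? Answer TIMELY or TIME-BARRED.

Under the discovery rule, the claim accrued on 2003-06-24, when Beaumont discovered the injury — not on the 2003-02-27 date of the underlying act.
8 months from 2003-06-24 is 2004-02-24.
The defendant's absence from the jurisdiction from 2003-08-30 to 2004-03-21 does not toll the period, because no stated rule makes the defendant's absence a tolling event.
Beaumont filed on 2004-05-03, after the 2004-02-24 deadline, so the action is time-barred.

TIME-BARRED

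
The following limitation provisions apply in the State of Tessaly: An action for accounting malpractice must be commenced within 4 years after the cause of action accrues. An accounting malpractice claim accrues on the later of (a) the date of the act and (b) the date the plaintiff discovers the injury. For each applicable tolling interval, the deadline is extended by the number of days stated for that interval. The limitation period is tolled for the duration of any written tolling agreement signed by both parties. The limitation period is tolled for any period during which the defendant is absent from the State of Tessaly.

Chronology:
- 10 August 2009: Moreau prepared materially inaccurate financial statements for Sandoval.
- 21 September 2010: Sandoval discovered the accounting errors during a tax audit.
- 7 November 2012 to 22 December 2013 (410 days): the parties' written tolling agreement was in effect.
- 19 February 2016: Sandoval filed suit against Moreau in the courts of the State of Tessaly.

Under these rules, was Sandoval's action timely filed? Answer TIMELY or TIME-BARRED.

Because discovery on 21 September 2010 post-dates the 10 August 2009 act, accrual under the later-of rule falls on 21 September 2010.
4 years from 21 September 2010 is 21 September 2014.
The written tolling agreement from 7 November 2012 to 22 December 2013 tolled the period for 410 days, extending the deadline to 5 November 2015.
Filing on 19 February 2016 missed the 5 November 2015 deadline — the action is time-barred.

TIME-BARRED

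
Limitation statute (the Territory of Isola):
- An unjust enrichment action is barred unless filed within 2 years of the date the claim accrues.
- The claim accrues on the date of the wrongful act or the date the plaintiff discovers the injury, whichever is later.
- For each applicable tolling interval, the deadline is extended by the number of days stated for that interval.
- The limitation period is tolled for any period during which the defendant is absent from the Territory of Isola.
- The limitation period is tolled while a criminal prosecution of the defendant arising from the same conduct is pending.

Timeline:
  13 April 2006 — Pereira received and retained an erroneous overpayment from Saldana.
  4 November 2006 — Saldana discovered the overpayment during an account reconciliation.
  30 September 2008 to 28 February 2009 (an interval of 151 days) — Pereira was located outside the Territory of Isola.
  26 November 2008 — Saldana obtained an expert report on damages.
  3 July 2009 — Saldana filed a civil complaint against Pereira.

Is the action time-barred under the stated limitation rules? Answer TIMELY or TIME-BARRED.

TIME-BARRED

Taking the later of the act (13 April 2006) and discovery (4 November 2006), the claim accrued on 4 November 2006.
Adding the 2 years base period to 4 November 2006 gives a deadline of 4 November 2008, before any tolling.
Because the defendant's absence from the jurisdiction ran from 30 September 2008 to 28 February 2009, the deadline is extended by 151 days to 4 April 2009.
The other events in the timeline have no effect on the limitation period under the stated rules.
Filing on 3 July 2009 missed the 4 April 2009 deadline — the action is time-barred.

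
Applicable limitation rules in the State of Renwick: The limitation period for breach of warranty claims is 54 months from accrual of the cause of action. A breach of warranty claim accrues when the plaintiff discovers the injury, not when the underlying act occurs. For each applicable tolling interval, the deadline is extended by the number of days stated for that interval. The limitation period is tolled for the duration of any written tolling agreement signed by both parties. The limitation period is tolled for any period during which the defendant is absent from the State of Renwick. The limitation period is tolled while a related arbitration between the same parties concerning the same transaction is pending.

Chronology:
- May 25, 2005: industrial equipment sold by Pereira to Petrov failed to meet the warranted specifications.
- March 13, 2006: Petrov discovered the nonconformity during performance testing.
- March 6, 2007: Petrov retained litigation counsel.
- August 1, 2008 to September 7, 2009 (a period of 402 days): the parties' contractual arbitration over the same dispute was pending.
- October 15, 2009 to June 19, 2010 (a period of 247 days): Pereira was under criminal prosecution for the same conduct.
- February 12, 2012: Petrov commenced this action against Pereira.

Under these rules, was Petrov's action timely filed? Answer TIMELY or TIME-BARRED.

TIME-BARRED

Under the discovery rule, the claim accrued on March 13, 2006, when Petrov discovered the injury — not on the May 25, 2005 date of the underlying act.
The untolled deadline — 54 months after March 13, 2006 — is September 13, 2010.
Because the pending related arbitration ran from August 1, 2008 to September 7, 2009, the deadline is extended by 402 days to October 20, 2011.
Although a criminal prosecution ran from October 15, 2009 to June 19, 2010, the stated rules do not make that a tolling event, so it is disregarded.
Nothing else in the chronology tolls or restarts the period.
The February 12, 2012 filing falls after the October 20, 2011 deadline; the claim is time-barred.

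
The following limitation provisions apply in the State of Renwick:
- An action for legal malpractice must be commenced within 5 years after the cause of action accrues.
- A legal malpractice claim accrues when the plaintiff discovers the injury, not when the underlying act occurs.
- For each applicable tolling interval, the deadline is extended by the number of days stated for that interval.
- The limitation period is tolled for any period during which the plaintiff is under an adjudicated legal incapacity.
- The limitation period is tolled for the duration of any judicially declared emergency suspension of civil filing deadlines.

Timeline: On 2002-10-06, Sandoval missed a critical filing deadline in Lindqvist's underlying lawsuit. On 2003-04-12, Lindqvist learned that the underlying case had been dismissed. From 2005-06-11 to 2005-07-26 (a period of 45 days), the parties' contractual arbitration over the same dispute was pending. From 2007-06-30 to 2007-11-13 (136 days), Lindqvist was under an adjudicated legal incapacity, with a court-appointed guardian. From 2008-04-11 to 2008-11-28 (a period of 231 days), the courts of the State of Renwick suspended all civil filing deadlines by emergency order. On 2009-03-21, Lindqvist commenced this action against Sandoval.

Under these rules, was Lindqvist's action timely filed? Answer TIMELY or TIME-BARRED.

Under the discovery rule, the claim accrued on 2003-04-12, when Lindqvist discovered the injury — not on the 2002-10-06 date of the underlying act.
Adding the 5 years base period to 2003-04-12 gives a deadline of 2008-04-12, before any tolling.
The plaintiff's legal incapacity from 2007-06-30 to 2007-11-13 tolled the period for 136 days, extending the deadline to 2008-08-26.
The period was tolled for 231 days by the emergency suspension of filing deadlines (2008-04-11 to 2008-11-28), pushing the deadline to 2009-04-14.
Although a pending arbitration ran from 2005-06-11 to 2005-07-26, the stated rules do not make that a tolling event, so it is disregarded.
Filing on 2009-03-21 beat the 2009-04-14 deadline — the action is timely.

TIMELY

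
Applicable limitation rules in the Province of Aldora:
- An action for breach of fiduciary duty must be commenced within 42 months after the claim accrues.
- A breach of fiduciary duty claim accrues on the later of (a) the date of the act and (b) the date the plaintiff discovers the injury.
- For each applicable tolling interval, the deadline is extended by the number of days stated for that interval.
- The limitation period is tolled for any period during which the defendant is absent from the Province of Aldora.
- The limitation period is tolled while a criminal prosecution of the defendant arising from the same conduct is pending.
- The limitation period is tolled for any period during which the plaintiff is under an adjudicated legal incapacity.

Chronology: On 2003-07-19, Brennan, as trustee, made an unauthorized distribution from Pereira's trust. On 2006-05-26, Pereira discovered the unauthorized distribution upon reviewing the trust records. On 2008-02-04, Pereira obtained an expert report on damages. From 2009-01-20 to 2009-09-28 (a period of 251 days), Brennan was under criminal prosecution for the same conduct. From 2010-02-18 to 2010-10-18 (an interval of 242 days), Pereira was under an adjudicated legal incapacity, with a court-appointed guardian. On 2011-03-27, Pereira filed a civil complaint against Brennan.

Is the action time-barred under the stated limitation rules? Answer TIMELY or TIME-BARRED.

TIMELY

Because discovery on 2006-05-26 post-dates the 2003-07-19 act, accrual under the later-of rule falls on 2006-05-26.
The untolled deadline — 42 months after 2006-05-26 — is 2009-11-26.
The pending criminal prosecution from 2009-01-20 to 2009-09-28 tolled the period for 251 days, extending the deadline to 2010-08-04.
The plaintiff's legal incapacity from 2010-02-18 to 2010-10-18 tolled the period for 242 days, extending the deadline to 2011-04-03.
The other events in the timeline have no effect on the limitation period under the stated rules.
The 2011-03-27 filing precedes the 2011-04-03 deadline; the claim is timely.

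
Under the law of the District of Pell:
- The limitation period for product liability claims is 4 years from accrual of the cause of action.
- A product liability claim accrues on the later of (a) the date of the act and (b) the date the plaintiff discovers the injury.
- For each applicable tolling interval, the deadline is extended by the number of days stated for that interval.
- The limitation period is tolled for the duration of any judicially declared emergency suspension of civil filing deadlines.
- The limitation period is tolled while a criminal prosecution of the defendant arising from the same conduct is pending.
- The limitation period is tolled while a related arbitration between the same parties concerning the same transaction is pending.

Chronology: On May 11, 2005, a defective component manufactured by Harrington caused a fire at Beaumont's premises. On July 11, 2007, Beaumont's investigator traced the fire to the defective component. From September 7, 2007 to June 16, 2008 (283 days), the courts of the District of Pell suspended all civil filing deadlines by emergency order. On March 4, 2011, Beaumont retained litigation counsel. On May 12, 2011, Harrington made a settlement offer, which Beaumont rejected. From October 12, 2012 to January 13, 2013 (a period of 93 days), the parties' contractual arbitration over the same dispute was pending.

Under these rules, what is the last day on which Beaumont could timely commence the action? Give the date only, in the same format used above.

Taking the later of the act (May 11, 2005) and discovery (July 11, 2007), the claim accrued on July 11, 2007.
Adding the 4 years base period to July 11, 2007 gives a deadline of July 11, 2011, before any tolling.
The period was tolled for 283 days by the emergency suspension of filing deadlines (September 7, 2007 to June 16, 2008), pushing the deadline to April 19, 2012.
By the time the pending related arbitration began on October 12, 2012, the limitation period had already expired on April 19, 2012; that interval cannot revive it.
None of the other events listed affects the running of the period under the stated rules.

April 19, 2012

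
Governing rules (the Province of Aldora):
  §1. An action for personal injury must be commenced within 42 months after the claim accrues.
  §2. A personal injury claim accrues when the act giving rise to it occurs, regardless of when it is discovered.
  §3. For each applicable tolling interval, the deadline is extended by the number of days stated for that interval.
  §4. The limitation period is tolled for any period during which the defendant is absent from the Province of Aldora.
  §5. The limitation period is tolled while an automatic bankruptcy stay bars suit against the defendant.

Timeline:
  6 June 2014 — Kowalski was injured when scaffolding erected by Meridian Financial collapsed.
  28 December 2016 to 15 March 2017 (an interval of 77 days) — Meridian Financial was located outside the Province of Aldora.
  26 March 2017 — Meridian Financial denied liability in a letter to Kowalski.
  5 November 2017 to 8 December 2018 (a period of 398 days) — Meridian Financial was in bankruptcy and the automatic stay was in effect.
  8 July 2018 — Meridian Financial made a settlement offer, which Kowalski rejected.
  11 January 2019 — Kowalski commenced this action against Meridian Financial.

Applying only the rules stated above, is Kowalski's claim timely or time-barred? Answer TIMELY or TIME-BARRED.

TIMELY

The claim accrued on 6 June 2014, when the wrongful act occurred.
Adding the 42 months base period to 6 June 2014 gives a deadline of 6 December 2017, before any tolling.
The defendant's absence from the jurisdiction from 28 December 2016 to 15 March 2017 tolled the period for 77 days, extending the deadline to 21 February 2018.
The automatic bankruptcy stay from 5 November 2017 to 8 December 2018 tolled the period for 398 days, extending the deadline to 26 March 2019.
None of the other events listed affects the running of the period under the stated rules.
Kowalski filed on 11 January 2019, before the 26 March 2019 deadline, so the action is timely.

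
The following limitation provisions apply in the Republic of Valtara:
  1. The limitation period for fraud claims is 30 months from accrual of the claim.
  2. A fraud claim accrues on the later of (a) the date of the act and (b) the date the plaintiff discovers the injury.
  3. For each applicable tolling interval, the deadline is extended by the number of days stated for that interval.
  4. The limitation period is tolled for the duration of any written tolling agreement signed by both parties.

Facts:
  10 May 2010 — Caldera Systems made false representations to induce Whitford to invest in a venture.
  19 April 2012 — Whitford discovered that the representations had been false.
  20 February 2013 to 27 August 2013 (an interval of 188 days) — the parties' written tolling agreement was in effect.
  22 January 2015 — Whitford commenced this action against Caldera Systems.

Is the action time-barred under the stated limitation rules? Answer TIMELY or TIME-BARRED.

Taking the later of the act (10 May 2010) and discovery (19 April 2012), the claim accrued on 19 April 2012.
30 months from 19 April 2012 is 19 October 2014.
The written tolling agreement from 20 February 2013 to 27 August 2013 tolled the period for 188 days, extending the deadline to 25 April 2015.
The 22 January 2015 filing precedes the 25 April 2015 deadline; the claim is timely.

TIMELY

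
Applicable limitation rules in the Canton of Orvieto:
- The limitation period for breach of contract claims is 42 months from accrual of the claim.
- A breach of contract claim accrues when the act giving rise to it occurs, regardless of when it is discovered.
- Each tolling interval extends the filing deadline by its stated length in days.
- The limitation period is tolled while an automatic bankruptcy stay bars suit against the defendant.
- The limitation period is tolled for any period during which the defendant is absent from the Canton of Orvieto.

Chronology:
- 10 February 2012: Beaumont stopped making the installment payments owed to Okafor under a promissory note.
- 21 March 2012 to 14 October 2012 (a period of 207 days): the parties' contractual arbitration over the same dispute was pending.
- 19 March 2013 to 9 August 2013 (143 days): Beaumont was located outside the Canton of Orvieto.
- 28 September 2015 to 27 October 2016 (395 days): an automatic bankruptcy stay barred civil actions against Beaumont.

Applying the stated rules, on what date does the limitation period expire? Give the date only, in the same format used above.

29 January 2017

The limitation period began to run on 10 February 2012.
42 months from 10 February 2012 is 10 August 2015.
The period was tolled for 143 days by the defendant's absence from the jurisdiction (19 March 2013 to 9 August 2013), pushing the deadline to 31 December 2015.
The automatic bankruptcy stay from 28 September 2015 to 27 October 2016 tolled the period for 395 days, extending the deadline to 29 January 2017.
Although a pending arbitration ran from 21 March 2012 to 14 October 2012, the stated rules do not make that a tolling event, so it is disregarded.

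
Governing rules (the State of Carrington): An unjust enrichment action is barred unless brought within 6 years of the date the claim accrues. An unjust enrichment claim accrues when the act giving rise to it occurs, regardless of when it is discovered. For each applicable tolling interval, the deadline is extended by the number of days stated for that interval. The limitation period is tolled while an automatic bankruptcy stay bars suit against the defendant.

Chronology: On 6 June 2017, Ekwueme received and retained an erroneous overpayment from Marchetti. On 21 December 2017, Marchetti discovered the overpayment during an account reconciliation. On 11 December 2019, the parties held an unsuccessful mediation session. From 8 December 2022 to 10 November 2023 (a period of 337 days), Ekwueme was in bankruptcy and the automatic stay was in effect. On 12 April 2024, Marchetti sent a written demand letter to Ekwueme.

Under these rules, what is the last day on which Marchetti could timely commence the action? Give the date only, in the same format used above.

8 May 2024

Accrual is governed by the date of the act, so the period began to run on 6 June 2017; the later discovery on 21 December 2017 is irrelevant under the stated rule.
The untolled deadline — 6 years after 6 June 2017 — is 6 June 2023.
Because the automatic bankruptcy stay ran from 8 December 2022 to 10 November 2023, the deadline is extended by 337 days to 8 May 2024.
The other events in the timeline have no effect on the limitation period under the stated rules.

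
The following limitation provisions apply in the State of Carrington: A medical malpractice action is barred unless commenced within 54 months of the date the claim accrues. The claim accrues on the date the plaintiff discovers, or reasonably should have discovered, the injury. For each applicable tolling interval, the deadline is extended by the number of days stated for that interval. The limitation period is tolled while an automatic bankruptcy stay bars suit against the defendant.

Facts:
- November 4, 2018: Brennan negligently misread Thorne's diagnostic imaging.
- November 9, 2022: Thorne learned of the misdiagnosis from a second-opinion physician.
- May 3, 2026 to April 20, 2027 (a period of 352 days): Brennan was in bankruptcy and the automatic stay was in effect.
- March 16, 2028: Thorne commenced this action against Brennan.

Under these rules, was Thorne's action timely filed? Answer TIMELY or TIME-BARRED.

TIMELY

Under the discovery rule, the claim accrued on November 9, 2022, when Thorne discovered the injury — not on the November 4, 2018 date of the underlying act.
The untolled deadline — 54 months after November 9, 2022 — is May 9, 2027.
The period was tolled for 352 days by the automatic bankruptcy stay (May 3, 2026 to April 20, 2027), pushing the deadline to April 25, 2028.
Filing on March 16, 2028 beat the April 25, 2028 deadline — the action is timely.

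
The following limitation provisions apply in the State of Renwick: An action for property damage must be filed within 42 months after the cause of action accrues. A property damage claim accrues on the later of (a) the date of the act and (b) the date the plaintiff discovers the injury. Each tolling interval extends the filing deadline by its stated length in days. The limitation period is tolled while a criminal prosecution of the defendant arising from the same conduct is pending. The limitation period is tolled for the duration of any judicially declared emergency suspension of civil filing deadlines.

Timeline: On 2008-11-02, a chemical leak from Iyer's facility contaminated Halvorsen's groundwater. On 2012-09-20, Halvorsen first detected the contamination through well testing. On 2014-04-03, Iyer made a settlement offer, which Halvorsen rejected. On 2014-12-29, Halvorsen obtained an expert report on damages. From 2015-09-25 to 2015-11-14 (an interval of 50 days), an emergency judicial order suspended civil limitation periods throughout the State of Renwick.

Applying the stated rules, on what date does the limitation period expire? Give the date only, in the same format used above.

2016-05-09

Taking the later of the act (2008-11-02) and discovery (2012-09-20), the claim accrued on 2012-09-20.
Adding the 42 months base period to 2012-09-20 gives a deadline of 2016-03-20, before any tolling.
The emergency suspension of filing deadlines from 2015-09-25 to 2015-11-14 tolled the period for 50 days, extending the deadline to 2016-05-09.
Nothing else in the chronology tolls or restarts the period.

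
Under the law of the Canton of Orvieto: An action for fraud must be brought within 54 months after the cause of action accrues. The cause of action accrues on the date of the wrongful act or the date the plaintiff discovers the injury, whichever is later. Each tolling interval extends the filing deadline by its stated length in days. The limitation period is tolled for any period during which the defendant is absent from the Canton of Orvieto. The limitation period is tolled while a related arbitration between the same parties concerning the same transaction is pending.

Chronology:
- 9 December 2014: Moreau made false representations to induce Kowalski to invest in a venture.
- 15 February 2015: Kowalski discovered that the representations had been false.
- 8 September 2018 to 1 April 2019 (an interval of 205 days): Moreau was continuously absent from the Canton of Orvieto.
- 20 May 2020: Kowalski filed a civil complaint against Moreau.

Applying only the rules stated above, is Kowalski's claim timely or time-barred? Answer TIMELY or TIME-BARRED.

TIME-BARRED

The claim accrued on 15 February 2015 — the later of the 9 December 2014 act and the 15 February 2015 discovery.
The untolled deadline — 54 months after 15 February 2015 — is 15 August 2019.
The period was tolled for 205 days by the defendant's absence from the jurisdiction (8 September 2018 to 1 April 2019), pushing the deadline to 7 March 2020.
Kowalski filed on 20 May 2020, after the 7 March 2020 deadline, so the action is time-barred.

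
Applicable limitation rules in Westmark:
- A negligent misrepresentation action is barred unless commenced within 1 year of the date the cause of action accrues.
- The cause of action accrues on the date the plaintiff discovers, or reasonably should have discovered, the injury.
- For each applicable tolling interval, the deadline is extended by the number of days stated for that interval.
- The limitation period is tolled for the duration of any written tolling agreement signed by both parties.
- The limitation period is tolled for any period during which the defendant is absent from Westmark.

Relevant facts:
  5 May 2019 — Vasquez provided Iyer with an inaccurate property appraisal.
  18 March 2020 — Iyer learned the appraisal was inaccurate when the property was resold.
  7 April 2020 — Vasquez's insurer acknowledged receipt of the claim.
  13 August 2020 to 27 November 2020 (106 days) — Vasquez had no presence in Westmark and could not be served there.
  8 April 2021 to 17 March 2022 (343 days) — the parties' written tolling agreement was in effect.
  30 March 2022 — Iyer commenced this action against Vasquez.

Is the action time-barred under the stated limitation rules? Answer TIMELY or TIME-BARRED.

Accrual is tied to discovery, so the period began on 18 March 2020 rather than on 5 May 2019 when the act occurred.
The untolled deadline — 1 year after 18 March 2020 — is 18 March 2021.
The period was tolled for 106 days by the defendant's absence from the jurisdiction (13 August 2020 to 27 November 2020), pushing the deadline to 2 July 2021.
The written tolling agreement from 8 April 2021 to 17 March 2022 tolled the period for 343 days, extending the deadline to 10 June 2022.
None of the other events listed affects the running of the period under the stated rules.
Filing on 30 March 2022 beat the 10 June 2022 deadline — the action is timely.

TIMELY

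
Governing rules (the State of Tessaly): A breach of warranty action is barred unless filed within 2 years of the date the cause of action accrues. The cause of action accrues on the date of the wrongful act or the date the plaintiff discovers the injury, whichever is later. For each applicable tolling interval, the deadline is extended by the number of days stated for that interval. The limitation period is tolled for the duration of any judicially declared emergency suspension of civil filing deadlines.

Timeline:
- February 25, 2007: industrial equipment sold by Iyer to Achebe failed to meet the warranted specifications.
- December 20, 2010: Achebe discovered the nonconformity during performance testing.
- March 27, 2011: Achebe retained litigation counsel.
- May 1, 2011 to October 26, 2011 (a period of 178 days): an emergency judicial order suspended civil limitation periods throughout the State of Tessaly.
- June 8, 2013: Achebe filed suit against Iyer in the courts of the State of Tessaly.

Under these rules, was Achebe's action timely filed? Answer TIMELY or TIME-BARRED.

The claim accrued on December 20, 2010 — the later of the February 25, 2007 act and the December 20, 2010 discovery.
2 years from December 20, 2010 is December 20, 2012.
The emergency suspension of filing deadlines from May 1, 2011 to October 26, 2011 tolled the period for 178 days, extending the deadline to June 16, 2013.
Nothing else in the chronology tolls or restarts the period.
Achebe filed on June 8, 2013, before the June 16, 2013 deadline, so the action is timely.

TIMELY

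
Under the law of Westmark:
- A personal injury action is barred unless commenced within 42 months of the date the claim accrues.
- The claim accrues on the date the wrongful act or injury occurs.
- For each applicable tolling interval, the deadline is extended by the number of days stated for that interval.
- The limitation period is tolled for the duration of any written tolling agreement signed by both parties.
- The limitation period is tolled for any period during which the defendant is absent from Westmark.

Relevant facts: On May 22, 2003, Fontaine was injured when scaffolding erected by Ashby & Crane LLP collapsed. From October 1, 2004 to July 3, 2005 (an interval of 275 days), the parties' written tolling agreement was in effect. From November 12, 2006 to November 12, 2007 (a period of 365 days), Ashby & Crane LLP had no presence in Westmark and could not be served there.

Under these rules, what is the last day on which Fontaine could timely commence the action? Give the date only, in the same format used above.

August 23, 2008

The claim accrued on May 22, 2003, the date of the act.
42 months from May 22, 2003 is November 22, 2006.
The period was tolled for 275 days by the written tolling agreement (October 1, 2004 to July 3, 2005), pushing the deadline to August 24, 2007.
The period was tolled for 365 days by the defendant's absence from the jurisdiction (November 12, 2006 to November 12, 2007), pushing the deadline to August 23, 2008.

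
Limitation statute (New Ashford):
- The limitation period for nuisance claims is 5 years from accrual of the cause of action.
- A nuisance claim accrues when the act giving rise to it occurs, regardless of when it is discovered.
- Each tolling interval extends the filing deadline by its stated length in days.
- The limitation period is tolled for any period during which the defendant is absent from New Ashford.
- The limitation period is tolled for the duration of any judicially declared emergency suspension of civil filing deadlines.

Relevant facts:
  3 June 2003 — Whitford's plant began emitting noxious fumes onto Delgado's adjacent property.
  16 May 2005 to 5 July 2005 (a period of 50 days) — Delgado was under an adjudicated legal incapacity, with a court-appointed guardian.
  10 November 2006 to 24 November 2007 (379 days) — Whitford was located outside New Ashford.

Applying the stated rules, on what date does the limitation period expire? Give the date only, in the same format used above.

The limitation period began to run on 3 June 2003.
The untolled deadline — 5 years after 3 June 2003 — is 3 June 2008.
The period was tolled for 379 days by the defendant's absence from the jurisdiction (10 November 2006 to 24 November 2007), pushing the deadline to 17 June 2009.
No stated provision tolls the period for the plaintiff's incapacity, so the interval from 16 May 2005 to 5 July 2005 has no effect on the deadline.

17 June 2009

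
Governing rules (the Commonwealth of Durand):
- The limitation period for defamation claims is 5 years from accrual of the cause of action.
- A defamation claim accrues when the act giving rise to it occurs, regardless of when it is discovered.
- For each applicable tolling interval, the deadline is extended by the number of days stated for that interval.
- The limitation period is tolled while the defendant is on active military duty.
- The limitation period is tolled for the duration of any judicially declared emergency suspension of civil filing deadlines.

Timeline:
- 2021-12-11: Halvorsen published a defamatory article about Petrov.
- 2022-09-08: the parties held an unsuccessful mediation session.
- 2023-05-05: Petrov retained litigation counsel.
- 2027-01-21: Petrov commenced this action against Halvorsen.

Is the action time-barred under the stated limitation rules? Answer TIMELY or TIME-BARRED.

TIME-BARRED

The limitation period began to run on 2021-12-11.
The untolled deadline — 5 years after 2021-12-11 — is 2026-12-11.
None of the other events listed affects the running of the period under the stated rules.
Filing on 2027-01-21 missed the 2026-12-11 deadline — the action is time-barred.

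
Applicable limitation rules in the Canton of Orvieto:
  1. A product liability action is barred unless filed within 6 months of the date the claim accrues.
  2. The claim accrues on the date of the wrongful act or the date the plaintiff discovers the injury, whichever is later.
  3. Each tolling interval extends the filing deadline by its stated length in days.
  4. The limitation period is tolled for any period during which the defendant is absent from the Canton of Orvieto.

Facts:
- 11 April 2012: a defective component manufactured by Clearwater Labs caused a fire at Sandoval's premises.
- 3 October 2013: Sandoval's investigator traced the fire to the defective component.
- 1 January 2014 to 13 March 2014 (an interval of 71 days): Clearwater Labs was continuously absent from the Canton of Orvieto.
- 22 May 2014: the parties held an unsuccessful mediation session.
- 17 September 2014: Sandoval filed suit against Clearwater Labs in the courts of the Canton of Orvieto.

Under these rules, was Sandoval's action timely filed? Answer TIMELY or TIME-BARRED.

The claim accrued on 3 October 2013 — the later of the 11 April 2012 act and the 3 October 2013 discovery.
The untolled deadline — 6 months after 3 October 2013 — is 3 April 2014.
Because the defendant's absence from the jurisdiction ran from 1 January 2014 to 13 March 2014, the deadline is extended by 71 days to 13 June 2014.
None of the other events listed affects the running of the period under the stated rules.
Filing on 17 September 2014 missed the 13 June 2014 deadline — the action is time-barred.

TIME-BARRED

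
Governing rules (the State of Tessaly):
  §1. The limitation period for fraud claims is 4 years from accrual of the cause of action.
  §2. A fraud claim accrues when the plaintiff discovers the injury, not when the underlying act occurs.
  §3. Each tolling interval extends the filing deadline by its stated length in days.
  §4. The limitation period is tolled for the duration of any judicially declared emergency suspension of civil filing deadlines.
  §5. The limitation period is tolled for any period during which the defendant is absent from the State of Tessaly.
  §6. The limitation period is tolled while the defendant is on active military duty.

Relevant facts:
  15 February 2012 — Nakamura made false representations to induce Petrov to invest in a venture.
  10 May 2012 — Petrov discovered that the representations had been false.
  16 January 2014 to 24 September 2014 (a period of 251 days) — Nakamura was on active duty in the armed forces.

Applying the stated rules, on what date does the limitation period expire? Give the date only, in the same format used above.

Accrual is tied to discovery, so the period began on 10 May 2012 rather than on 15 February 2012 when the act occurred.
Adding the 4 years base period to 10 May 2012 gives a deadline of 10 May 2016, before any tolling.
Because the defendant's active military service ran from 16 January 2014 to 24 September 2014, the deadline is extended by 251 days to 16 January 2017.

16 January 2017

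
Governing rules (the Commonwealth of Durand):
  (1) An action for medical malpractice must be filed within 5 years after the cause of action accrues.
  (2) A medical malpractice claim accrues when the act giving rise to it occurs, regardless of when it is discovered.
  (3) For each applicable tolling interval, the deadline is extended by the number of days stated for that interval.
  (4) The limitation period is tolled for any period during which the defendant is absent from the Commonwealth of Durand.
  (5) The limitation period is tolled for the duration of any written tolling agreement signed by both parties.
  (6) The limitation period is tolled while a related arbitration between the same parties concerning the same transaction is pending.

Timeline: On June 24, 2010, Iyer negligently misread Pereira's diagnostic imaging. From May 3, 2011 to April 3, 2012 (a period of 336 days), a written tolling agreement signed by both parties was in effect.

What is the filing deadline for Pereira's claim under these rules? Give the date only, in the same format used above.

May 25, 2016

The cause of action accrued on June 24, 2010, the date of the act.
Adding the 5 years base period to June 24, 2010 gives a deadline of June 24, 2015, before any tolling.
The period was tolled for 336 days by the written tolling agreement (May 3, 2011 to April 3, 2012), pushing the deadline to May 25, 2016.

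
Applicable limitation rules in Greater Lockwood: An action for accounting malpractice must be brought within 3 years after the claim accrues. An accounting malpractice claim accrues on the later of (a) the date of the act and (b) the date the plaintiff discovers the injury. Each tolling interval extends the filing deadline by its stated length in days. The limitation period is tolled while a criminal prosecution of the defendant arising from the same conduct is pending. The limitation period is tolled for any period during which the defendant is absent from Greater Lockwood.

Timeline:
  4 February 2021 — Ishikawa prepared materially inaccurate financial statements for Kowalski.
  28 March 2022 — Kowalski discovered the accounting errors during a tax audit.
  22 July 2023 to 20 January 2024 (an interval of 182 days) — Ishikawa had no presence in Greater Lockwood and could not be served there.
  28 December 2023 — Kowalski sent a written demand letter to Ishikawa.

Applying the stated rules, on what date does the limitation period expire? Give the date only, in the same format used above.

26 September 2025

Taking the later of the act (4 February 2021) and discovery (28 March 2022), the claim accrued on 28 March 2022.
3 years from 28 March 2022 is 28 March 2025.
The period was tolled for 182 days by the defendant's absence from the jurisdiction (22 July 2023 to 20 January 2024), pushing the deadline to 26 September 2025.
Nothing else in the chronology tolls or restarts the period.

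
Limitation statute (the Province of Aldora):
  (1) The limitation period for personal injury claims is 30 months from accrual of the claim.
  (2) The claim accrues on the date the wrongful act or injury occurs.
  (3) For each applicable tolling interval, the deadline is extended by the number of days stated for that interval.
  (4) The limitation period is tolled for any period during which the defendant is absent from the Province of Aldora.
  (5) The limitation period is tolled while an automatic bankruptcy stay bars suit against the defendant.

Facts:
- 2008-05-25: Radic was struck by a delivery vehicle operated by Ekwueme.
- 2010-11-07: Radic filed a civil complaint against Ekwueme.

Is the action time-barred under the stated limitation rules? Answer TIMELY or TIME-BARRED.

The claim accrued on 2008-05-25, when the wrongful act occurred.
Adding the 30 months base period to 2008-05-25 gives a deadline of 2010-11-25, before any tolling.
The 2010-11-07 filing precedes the 2010-11-25 deadline; the claim is timely.

TIMELY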